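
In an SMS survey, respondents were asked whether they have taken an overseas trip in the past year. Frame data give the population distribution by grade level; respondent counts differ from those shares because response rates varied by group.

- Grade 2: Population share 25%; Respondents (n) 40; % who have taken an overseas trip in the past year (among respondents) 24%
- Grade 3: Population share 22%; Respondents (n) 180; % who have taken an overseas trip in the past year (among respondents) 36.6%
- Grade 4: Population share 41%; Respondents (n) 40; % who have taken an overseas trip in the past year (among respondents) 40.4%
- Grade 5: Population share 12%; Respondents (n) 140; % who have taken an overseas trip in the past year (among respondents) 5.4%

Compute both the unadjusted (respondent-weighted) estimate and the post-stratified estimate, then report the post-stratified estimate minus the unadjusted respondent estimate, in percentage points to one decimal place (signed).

Naive respondent-only estimate (weights = respondent counts):
  (40/400)×24 + (180/400)×36.6 + (40/400)×40.4 + (140/400)×5.4 = 24.8%
Reweighting by population grade level shares:
  0.25×24 + 0.22×36.6 + 0.41×40.4 + 0.12×5.4 = 31.264%
Difference = 31.264 − 24.8 = 6.464 pp.

+6.5 percentage points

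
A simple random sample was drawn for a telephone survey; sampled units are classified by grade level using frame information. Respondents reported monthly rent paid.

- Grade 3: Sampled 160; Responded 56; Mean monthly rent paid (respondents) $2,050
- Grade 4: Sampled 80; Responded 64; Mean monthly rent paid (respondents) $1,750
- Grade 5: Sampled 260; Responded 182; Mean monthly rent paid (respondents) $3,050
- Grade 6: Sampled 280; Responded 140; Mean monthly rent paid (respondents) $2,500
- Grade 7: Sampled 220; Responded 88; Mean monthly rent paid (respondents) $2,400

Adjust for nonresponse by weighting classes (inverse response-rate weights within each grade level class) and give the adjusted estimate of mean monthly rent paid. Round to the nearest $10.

$2,490

Class response rates: Grade 3 56/160 = 35%, Grade 4 64/80 = 80%, Grade 5 182/260 = 70%, Grade 6 140/280 = 50%, Grade 7 88/220 = 40%.
Weighting each respondent by the inverse class response rate inflates each class back to its sampled size, so the class weight is n_sampled:
  Grade 3: 160 × 2050 = 328,000
  Grade 4: 80 × 1750 = 140,000
  Grade 5: 260 × 3050 = 793,000
  Grade 6: 280 × 2500 = 700,000
  Grade 7: 220 × 2400 = 528,000
Adjusted estimate = 2,489,000 / 1,000 = 2489 → $2,490.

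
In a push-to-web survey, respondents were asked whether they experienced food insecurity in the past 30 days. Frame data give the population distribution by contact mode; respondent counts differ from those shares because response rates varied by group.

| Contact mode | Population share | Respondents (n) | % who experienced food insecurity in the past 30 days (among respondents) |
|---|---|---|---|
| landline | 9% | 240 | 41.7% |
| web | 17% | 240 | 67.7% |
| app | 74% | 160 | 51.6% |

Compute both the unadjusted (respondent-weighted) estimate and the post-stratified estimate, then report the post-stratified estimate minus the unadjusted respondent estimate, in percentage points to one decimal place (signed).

Without adjustment, the pooled respondent share is:
  (240/640)×41.7 + (240/640)×67.7 + (160/640)×51.6 = 53.925%
Post-stratifying to population shares instead:
  0.09×41.7 + 0.17×67.7 + 0.74×51.6 = 53.446%
Difference = 53.446 − 53.925 = -0.479 pp.

-0.5 percentage points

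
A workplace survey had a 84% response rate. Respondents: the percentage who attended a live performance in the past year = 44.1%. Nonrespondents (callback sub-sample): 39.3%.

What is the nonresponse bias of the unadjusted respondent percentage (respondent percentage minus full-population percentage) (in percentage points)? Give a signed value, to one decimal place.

+0.8 percentage points

Nonresponse fraction = 1 − 0.84 = 0.16.
Bias = (nonresponse fraction) × (respondent percentage − nonrespondent percentage)
     = 0.16 × (44.1 − 39.3) = 0.16 × 4.8 = 0.768.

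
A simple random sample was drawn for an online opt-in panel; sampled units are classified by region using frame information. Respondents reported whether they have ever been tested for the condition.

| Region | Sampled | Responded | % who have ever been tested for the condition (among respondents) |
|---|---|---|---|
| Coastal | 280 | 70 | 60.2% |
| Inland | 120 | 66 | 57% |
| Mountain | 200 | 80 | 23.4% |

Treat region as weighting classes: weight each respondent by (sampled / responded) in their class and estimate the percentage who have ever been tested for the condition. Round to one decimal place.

Response rates by class: Coastal 70/280 = 25%, Inland 66/120 = 55%, Mountain 80/200 = 40%.
With weight = n_sampled/n_responded per class, the weighted class total is n_sampled:
  Coastal: 280 × 60.2 = 16,856
  Inland: 120 × 57 = 6840
  Mountain: 200 × 23.4 = 4680
Adjusted estimate = 28,376 / 600 = 47.2933 → 47.3%.

47.3%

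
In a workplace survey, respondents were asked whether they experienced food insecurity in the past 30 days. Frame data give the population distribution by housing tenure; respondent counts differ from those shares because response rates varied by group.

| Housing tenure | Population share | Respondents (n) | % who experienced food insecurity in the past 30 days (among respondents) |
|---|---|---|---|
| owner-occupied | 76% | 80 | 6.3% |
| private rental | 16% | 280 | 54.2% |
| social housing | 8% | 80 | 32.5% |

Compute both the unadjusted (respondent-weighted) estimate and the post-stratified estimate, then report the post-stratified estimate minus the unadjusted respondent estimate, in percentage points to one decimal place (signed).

-25.5 percentage points

Unadjusted (pooled respondent) estimate weights by respondent counts:
  (80/440)×6.3 + (280/440)×54.2 + (80/440)×32.5 = 41.5455%
Post-stratifying to population shares instead:
  0.76×6.3 + 0.16×54.2 + 0.08×32.5 = 16.06%
Difference = 16.06 − 41.5455 = -25.4855 pp.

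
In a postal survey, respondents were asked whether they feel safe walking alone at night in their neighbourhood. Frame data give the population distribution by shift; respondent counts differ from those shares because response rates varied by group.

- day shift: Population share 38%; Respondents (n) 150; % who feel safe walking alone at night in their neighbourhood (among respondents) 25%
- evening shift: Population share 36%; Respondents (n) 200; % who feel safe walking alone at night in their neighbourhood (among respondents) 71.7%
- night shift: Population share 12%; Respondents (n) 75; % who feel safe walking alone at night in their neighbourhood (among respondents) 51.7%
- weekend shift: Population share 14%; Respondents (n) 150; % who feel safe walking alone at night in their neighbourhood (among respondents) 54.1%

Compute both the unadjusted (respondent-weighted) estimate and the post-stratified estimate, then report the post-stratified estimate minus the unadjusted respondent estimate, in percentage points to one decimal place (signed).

Naive respondent-only estimate (weights = respondent counts):
  (150/575)×25 + (200/575)×71.7 + (75/575)×51.7 + (150/575)×54.1 = 52.3174%
Post-stratifying to population shares instead:
  0.38×25 + 0.36×71.7 + 0.12×51.7 + 0.14×54.1 = 49.09%
Difference = 49.09 − 52.3174 = -3.2274 pp.

-3.2 percentage points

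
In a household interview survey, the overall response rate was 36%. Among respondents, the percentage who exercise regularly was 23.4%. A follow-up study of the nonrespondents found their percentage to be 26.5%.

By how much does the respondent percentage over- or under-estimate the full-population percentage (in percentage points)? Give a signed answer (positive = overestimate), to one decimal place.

-2.0 percentage points

Nonresponse fraction = 1 − 0.36 = 0.64.
Bias = (nonresponse fraction) × (respondent percentage − nonrespondent percentage)
     = 0.64 × (23.4 − 26.5) = 0.64 × -3.1 = -1.984.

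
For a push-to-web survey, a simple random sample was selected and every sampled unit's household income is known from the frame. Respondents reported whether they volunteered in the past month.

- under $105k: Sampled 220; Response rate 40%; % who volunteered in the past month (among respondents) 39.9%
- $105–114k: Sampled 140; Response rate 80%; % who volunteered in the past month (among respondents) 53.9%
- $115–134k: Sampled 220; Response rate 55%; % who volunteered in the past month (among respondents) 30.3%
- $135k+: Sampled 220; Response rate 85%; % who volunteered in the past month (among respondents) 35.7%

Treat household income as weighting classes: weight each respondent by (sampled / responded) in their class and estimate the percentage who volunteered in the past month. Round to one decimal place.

Inverse-response-rate weighting restores each class to its sampled count, so class totals weight by n_sampled:
  under $105k: 220 × 39.9 = 8778
  $105–114k: 140 × 53.9 = 7546
  $115–134k: 220 × 30.3 = 6666
  $135k+: 220 × 35.7 = 7854
Adjusted estimate = 30,844 / 800 = 38.555 → 38.6%.

38.6%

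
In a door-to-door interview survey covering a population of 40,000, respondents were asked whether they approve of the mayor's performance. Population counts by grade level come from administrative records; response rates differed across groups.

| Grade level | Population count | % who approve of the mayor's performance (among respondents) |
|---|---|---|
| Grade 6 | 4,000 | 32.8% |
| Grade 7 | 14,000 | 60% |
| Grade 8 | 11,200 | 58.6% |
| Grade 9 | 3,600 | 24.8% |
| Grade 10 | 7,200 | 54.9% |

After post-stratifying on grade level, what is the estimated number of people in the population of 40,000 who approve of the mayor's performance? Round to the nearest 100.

21,100

Each cell contributes its population count × the respondent rate:
  Grade 6: 4,000 × 32.8% = 1312
  Grade 7: 14,000 × 60% = 8400
  Grade 8: 11,200 × 58.6% = 6563.2
  Grade 9: 3,600 × 24.8% = 892.8
  Grade 10: 7,200 × 54.9% = 3952.8
Estimated total = 21120.8 → 21,100.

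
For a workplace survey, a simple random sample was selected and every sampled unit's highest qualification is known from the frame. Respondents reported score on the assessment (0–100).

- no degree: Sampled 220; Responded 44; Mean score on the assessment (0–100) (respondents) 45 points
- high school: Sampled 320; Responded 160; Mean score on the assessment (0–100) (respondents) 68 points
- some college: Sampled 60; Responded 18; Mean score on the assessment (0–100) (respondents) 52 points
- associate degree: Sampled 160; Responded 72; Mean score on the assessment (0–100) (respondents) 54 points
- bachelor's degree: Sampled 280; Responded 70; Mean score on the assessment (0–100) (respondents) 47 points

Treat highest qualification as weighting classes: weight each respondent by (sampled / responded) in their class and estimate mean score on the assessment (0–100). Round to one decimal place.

54.4

Class response rates: no degree 44/220 = 20%, high school 160/320 = 50%, some college 18/60 = 30%, associate degree 72/160 = 45%, bachelor's degree 70/280 = 25%.
With weight = n_sampled/n_responded per class, the weighted class total is n_sampled:
  no degree: 220 × 45 = 9900
  high school: 320 × 68 = 21,760
  some college: 60 × 52 = 3120
  associate degree: 160 × 54 = 8640
  bachelor's degree: 280 × 47 = 13,160
Adjusted estimate = 56,580 / 1,040 = 54.4038 → 54.4.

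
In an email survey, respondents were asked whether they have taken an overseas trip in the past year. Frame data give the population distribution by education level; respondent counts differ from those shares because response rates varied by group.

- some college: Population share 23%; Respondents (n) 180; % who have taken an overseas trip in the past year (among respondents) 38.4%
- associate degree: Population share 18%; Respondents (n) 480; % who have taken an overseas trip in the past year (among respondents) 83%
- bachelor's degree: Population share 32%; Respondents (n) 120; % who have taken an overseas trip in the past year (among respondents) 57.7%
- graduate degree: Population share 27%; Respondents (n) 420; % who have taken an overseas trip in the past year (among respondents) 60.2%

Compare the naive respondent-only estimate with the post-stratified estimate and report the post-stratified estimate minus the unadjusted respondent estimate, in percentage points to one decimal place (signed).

-7.3 percentage points

Unadjusted (pooled respondent) estimate weights by respondent counts:
  (180/1200)×38.4 + (480/1200)×83 + (120/1200)×57.7 + (420/1200)×60.2 = 65.8%
Post-stratified estimate weights by population shares:
  0.23×38.4 + 0.18×83 + 0.32×57.7 + 0.27×60.2 = 58.49%
Difference = 58.49 − 65.8 = -7.31 pp.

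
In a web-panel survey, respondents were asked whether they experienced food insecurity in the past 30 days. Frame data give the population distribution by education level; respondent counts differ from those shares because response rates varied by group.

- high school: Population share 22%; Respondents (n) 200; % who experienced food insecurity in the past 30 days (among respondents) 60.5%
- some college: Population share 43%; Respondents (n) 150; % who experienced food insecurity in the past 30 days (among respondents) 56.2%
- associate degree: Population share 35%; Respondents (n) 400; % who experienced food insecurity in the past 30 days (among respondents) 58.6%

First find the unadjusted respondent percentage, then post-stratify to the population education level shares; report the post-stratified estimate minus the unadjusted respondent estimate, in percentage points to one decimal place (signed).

Unadjusted (pooled respondent) estimate weights by respondent counts:
  (200/750)×60.5 + (150/750)×56.2 + (400/750)×58.6 = 58.6267%
Post-stratified estimate weights by population shares:
  0.22×60.5 + 0.43×56.2 + 0.35×58.6 = 57.986%
Difference = 57.986 − 58.6267 = -0.6407 pp.

-0.6 percentage points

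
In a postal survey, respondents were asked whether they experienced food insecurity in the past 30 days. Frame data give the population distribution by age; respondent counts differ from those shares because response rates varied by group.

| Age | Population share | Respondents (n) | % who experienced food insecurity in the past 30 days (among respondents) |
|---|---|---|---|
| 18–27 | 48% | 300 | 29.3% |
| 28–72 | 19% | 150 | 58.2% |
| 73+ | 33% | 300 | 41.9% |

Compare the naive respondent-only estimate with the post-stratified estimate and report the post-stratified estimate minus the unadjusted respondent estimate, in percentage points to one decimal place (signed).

-1.2 percentage points

Without adjustment, the pooled respondent share is:
  (300/750)×29.3 + (150/750)×58.2 + (300/750)×41.9 = 40.12%
Post-stratified estimate weights by population shares:
  0.48×29.3 + 0.19×58.2 + 0.33×41.9 = 38.949%
Difference = 38.949 − 40.12 = -1.171 pp.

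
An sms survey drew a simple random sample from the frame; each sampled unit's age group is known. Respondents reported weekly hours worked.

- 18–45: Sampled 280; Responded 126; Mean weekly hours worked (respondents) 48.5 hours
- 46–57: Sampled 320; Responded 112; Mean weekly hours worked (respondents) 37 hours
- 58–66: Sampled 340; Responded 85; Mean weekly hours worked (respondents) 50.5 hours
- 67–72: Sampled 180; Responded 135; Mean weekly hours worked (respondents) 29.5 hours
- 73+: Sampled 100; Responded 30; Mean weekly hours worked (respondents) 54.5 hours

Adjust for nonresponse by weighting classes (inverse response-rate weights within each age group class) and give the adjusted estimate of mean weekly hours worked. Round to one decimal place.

43.7

Class response rates: 18–45 126/280 = 45%, 46–57 112/320 = 35%, 58–66 85/340 = 25%, 67–72 135/180 = 75%, 73+ 30/100 = 30%.
With weight = n_sampled/n_responded per class, the weighted class total is n_sampled:
  18–45: 280 × 48.5 = 13,580
  46–57: 320 × 37 = 11,840
  58–66: 340 × 50.5 = 17,170
  67–72: 180 × 29.5 = 5310
  73+: 100 × 54.5 = 5450
Adjusted estimate = 53,350 / 1,220 = 43.7295 → 43.7.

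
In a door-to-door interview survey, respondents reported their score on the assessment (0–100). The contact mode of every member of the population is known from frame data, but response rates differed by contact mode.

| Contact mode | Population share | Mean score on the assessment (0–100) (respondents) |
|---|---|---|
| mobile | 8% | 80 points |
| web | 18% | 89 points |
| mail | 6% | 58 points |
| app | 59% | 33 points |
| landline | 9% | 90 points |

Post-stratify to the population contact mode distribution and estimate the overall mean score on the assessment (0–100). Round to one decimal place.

53.5

Each cell contributes population-share × respondent value:
  mobile: 0.08 × 80 = 6.4
  web: 0.18 × 89 = 16.02
  mail: 0.06 × 58 = 3.48
  app: 0.59 × 33 = 19.47
  landline: 0.09 × 90 = 8.1
Post-stratified estimate = 53.47 → 53.5.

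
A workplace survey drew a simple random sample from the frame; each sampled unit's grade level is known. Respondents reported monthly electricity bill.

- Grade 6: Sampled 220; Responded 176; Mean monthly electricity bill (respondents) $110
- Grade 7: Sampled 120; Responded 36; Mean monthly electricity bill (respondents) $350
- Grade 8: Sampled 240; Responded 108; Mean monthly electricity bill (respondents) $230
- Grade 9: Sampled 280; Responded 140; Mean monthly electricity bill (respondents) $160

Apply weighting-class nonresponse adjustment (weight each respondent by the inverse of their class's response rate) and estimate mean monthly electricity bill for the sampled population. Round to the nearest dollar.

$193

Class response rates: Grade 6 176/220 = 80%, Grade 7 36/120 = 30%, Grade 8 108/240 = 45%, Grade 9 140/280 = 50%.
Weighting each respondent by the inverse class response rate inflates each class back to its sampled size, so the class weight is n_sampled:
  Grade 6: 220 × 110 = 24,200
  Grade 7: 120 × 350 = 42,000
  Grade 8: 240 × 230 = 55,200
  Grade 9: 280 × 160 = 44,800
Adjusted estimate = 166,200 / 860 = 193.256 → $193.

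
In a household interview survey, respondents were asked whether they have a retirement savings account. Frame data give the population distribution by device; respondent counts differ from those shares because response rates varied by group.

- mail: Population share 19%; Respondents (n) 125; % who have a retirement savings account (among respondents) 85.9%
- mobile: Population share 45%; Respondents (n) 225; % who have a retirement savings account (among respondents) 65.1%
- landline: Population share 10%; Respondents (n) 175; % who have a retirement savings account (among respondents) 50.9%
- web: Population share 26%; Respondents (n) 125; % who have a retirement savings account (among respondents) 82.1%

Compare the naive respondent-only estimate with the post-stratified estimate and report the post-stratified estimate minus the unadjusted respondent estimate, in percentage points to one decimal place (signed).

+3.5 percentage points

Without adjustment, the pooled respondent share is:
  (125/650)×85.9 + (225/650)×65.1 + (175/650)×50.9 + (125/650)×82.1 = 68.5462%
Post-stratified estimate weights by population shares:
  0.19×85.9 + 0.45×65.1 + 0.1×50.9 + 0.26×82.1 = 72.052%
Difference = 72.052 − 68.5462 = 3.5058 pp.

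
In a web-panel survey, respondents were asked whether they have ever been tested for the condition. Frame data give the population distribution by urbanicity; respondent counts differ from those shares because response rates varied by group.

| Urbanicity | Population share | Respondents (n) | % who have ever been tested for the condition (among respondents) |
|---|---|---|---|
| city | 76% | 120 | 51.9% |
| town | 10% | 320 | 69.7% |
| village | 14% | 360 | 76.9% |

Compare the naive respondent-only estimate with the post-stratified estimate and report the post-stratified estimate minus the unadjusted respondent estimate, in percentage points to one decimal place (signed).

-13.1 percentage points

Naive respondent-only estimate (weights = respondent counts):
  (120/800)×51.9 + (320/800)×69.7 + (360/800)×76.9 = 70.27%
Reweighting by population urbanicity shares:
  0.76×51.9 + 0.1×69.7 + 0.14×76.9 = 57.18%
Difference = 57.18 − 70.27 = -13.09 pp.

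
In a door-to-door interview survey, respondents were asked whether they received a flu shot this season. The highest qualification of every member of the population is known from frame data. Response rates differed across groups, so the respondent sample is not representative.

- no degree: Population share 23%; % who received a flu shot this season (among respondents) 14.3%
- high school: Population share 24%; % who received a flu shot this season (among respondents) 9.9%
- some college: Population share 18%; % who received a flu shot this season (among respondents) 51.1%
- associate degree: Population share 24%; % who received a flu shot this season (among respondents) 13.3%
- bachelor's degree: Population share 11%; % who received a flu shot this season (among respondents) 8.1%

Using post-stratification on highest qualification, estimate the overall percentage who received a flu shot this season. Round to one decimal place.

Post-stratification weights by population share, not respondent share:
  no degree: 0.23 × 14.3 = 3.289
  high school: 0.24 × 9.9 = 2.376
  some college: 0.18 × 51.1 = 9.198
  associate degree: 0.24 × 13.3 = 3.192
  bachelor's degree: 0.11 × 8.1 = 0.891
Post-stratified estimate = 18.946 → 18.9%.

18.9%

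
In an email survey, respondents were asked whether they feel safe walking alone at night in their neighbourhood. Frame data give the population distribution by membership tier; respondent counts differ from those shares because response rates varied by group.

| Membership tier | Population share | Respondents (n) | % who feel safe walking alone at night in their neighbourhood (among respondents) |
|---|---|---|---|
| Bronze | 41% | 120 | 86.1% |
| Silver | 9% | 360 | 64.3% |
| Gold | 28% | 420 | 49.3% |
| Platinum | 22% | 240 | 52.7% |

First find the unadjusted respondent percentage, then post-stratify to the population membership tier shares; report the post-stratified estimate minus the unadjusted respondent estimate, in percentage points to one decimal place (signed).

Unadjusted (pooled respondent) estimate weights by respondent counts:
  (120/1140)×86.1 + (360/1140)×64.3 + (420/1140)×49.3 + (240/1140)×52.7 = 58.6263%
Post-stratified estimate weights by population shares:
  0.41×86.1 + 0.09×64.3 + 0.28×49.3 + 0.22×52.7 = 66.486%
Difference = 66.486 − 58.6263 = 7.8597 pp.

+7.9 percentage points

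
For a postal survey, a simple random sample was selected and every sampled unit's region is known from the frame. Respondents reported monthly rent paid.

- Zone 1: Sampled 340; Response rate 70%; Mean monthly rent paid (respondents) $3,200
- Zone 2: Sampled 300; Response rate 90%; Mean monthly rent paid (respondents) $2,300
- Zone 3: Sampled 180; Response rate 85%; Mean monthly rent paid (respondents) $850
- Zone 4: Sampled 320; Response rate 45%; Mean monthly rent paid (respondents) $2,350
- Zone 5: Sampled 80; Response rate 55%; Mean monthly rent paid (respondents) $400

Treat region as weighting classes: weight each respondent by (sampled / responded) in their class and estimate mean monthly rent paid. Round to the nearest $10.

Each respondent's weight = sampled/responded in their class; summing within a class gives n_sampled, so:
  Zone 1: 340 × 3200 = 1,088,000
  Zone 2: 300 × 2300 = 690,000
  Zone 3: 180 × 850 = 153,000
  Zone 4: 320 × 2350 = 752,000
  Zone 5: 80 × 400 = 32,000
Adjusted estimate = 2,715,000 / 1,220 = 2225.41 → $2,230.

$2,230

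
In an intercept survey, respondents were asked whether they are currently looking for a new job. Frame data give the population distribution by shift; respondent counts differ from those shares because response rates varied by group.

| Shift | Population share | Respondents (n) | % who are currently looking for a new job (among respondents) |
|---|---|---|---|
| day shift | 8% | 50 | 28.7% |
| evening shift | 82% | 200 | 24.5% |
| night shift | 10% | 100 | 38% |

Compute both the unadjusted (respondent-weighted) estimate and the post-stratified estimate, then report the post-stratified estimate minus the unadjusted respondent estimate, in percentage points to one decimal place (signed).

-2.8 percentage points

Unadjusted (pooled respondent) estimate weights by respondent counts:
  (50/350)×28.7 + (200/350)×24.5 + (100/350)×38 = 28.9571%
Post-stratifying to population shares instead:
  0.08×28.7 + 0.82×24.5 + 0.1×38 = 26.186%
Difference = 26.186 − 28.9571 = -2.7711 pp.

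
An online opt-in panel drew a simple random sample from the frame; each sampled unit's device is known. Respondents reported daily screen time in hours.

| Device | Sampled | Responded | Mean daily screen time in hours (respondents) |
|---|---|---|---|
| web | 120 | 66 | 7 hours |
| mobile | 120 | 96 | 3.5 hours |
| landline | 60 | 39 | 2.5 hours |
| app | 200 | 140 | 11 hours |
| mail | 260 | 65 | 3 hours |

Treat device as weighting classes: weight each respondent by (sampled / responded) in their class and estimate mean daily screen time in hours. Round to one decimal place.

5.8

Response rates by class: web 66/120 = 55%, mobile 96/120 = 80%, landline 39/60 = 65%, app 140/200 = 70%, mail 65/260 = 25%.
Inverse-response-rate weighting restores each class to its sampled count, so class totals weight by n_sampled:
  web: 120 × 7 = 840
  mobile: 120 × 3.5 = 420
  landline: 60 × 2.5 = 150
  app: 200 × 11 = 2200
  mail: 260 × 3 = 780
Adjusted estimate = 4390 / 760 = 5.77632 → 5.8.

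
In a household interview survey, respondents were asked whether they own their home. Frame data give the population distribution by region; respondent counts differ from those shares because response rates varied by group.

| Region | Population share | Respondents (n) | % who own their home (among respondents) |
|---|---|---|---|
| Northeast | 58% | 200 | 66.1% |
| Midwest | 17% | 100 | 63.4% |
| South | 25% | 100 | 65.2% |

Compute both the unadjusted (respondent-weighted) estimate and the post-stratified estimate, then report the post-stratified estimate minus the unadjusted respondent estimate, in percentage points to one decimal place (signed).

+0.2 percentage points

Without adjustment, the pooled respondent share is:
  (200/400)×66.1 + (100/400)×63.4 + (100/400)×65.2 = 65.2%
Reweighting by population region shares:
  0.58×66.1 + 0.17×63.4 + 0.25×65.2 = 65.416%
Difference = 65.416 − 65.2 = 0.216 pp.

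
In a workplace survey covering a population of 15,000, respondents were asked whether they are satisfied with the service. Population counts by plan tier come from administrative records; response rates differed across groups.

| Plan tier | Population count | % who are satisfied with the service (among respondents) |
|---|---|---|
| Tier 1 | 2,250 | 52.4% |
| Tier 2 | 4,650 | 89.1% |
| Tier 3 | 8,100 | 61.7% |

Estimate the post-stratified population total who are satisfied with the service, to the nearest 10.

10,320

Estimated count per cell = population count × respondent percentage:
  Tier 1: 2,250 × 52.4% = 1179
  Tier 2: 4,650 × 89.1% = 4143.15
  Tier 3: 8,100 × 61.7% = 4997.7
Estimated total = 10319.9 → 10,320.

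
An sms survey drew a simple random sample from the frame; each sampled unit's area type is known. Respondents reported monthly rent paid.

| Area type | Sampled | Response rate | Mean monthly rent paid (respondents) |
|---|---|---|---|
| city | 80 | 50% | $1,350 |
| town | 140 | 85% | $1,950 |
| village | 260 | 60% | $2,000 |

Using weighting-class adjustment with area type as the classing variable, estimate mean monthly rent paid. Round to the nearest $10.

With weight = n_sampled/n_responded per class, the weighted class total is n_sampled:
  city: 80 × 1350 = 108,000
  town: 140 × 1950 = 273,000
  village: 260 × 2000 = 520,000
Adjusted estimate = 901,000 / 480 = 1877.08 → $1,880.

$1,880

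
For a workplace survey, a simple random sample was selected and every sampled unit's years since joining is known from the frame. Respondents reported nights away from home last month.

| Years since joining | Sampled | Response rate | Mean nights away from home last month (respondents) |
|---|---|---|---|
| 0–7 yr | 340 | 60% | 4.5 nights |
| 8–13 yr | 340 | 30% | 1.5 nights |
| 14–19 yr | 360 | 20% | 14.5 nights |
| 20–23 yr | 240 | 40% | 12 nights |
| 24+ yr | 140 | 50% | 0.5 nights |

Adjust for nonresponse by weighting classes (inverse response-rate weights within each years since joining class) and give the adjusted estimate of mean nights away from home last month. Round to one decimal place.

Weighting each respondent by the inverse class response rate inflates each class back to its sampled size, so the class weight is n_sampled:
  0–7 yr: 340 × 4.5 = 1530
  8–13 yr: 340 × 1.5 = 510
  14–19 yr: 360 × 14.5 = 5220
  20–23 yr: 240 × 12 = 2880
  24+ yr: 140 × 0.5 = 70
Adjusted estimate = 10,210 / 1,420 = 7.19014 → 7.2.

7.2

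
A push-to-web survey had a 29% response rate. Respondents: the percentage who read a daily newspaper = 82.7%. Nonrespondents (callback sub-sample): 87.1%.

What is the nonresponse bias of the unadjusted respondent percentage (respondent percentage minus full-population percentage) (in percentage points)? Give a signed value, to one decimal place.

Nonresponse fraction = 1 − 0.29 = 0.71.
Bias = (nonresponse fraction) × (respondent percentage − nonrespondent percentage)
     = 0.71 × (82.7 − 87.1) = 0.71 × -4.4 = -3.124.

-3.1 percentage points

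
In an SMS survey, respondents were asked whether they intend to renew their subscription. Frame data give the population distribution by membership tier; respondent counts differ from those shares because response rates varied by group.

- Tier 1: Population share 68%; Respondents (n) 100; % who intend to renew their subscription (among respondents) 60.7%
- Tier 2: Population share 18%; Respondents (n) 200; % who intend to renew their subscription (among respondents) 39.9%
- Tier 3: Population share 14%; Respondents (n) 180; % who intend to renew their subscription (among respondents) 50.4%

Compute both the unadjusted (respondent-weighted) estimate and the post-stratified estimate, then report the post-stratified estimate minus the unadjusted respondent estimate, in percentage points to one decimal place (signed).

Naive respondent-only estimate (weights = respondent counts):
  (100/480)×60.7 + (200/480)×39.9 + (180/480)×50.4 = 48.1708%
Reweighting by population membership tier shares:
  0.68×60.7 + 0.18×39.9 + 0.14×50.4 = 55.514%
Difference = 55.514 − 48.1708 = 7.3432 pp.

+7.3 percentage points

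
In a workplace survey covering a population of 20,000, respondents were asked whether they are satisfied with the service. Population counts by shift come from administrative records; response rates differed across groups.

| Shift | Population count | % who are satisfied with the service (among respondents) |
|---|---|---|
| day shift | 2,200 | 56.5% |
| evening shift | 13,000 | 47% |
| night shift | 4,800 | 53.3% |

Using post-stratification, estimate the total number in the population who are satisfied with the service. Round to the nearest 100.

Each cell contributes its population count × the respondent rate:
  day shift: 2,200 × 56.5% = 1243
  evening shift: 13,000 × 47% = 6110
  night shift: 4,800 × 53.3% = 2558.4
Estimated total = 9911.4 → 9,900.

9,900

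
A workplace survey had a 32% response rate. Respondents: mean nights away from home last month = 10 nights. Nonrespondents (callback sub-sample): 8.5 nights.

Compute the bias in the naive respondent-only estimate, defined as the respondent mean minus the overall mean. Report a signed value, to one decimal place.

Nonresponse fraction = 1 − 0.32 = 0.68.
Bias = (nonresponse fraction) × (respondent mean − nonrespondent mean)
     = 0.68 × (10 − 8.5) = 0.68 × 1.5 = 1.02.

+1.0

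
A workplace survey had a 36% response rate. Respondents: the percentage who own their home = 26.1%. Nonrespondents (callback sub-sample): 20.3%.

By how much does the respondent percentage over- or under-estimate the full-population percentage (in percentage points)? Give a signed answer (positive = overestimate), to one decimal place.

Nonresponse fraction = 1 − 0.36 = 0.64.
Bias = (nonresponse fraction) × (respondent percentage − nonrespondent percentage)
     = 0.64 × (26.1 − 20.3) = 0.64 × 5.8 = 3.712.

+3.7 percentage points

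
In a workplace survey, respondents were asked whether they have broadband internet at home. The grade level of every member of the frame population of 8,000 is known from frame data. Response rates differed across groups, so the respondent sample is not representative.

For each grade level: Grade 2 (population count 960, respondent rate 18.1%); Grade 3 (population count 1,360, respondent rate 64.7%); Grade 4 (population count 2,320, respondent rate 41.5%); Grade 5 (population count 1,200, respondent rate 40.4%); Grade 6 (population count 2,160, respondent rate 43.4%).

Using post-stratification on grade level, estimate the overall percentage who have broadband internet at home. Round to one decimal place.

43.0%

Weight each group's respondent value by its population share:
  Grade 2: (960/8,000) × 18.1 = 2.172
  Grade 3: (1,360/8,000) × 64.7 = 10.999
  Grade 4: (2,320/8,000) × 41.5 = 12.035
  Grade 5: (1,200/8,000) × 40.4 = 6.06
  Grade 6: (2,160/8,000) × 43.4 = 11.718
Post-stratified estimate = 42.984 → 43.0%.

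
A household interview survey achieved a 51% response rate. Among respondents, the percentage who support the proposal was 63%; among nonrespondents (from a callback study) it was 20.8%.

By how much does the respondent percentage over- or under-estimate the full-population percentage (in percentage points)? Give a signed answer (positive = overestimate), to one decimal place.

+20.7 percentage points

Nonresponse fraction = 1 − 0.51 = 0.49.
Bias = (nonresponse fraction) × (respondent percentage − nonrespondent percentage)
     = 0.49 × (63 − 20.8) = 0.49 × 42.2 = 20.678.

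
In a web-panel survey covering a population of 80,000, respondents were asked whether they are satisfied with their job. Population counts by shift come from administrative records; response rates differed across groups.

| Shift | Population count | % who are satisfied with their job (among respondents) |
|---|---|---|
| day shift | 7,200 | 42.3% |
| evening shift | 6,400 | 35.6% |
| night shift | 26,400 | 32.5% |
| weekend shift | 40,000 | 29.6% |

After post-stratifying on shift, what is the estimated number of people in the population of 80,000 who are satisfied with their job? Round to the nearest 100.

Apply each group's respondent rate to its population count:
  day shift: 7,200 × 42.3% = 3045.6
  evening shift: 6,400 × 35.6% = 2278.4
  night shift: 26,400 × 32.5% = 8580
  weekend shift: 40,000 × 29.6% = 11,840
Estimated total = 25,744 → 25,700.

25,700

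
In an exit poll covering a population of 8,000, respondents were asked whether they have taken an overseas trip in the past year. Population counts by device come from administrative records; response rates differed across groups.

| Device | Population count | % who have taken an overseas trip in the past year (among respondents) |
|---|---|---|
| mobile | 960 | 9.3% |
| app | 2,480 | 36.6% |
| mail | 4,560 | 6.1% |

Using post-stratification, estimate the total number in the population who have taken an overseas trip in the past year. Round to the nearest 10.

Apply each group's respondent rate to its population count:
  mobile: 960 × 9.3% = 89.28
  app: 2,480 × 36.6% = 907.68
  mail: 4,560 × 6.1% = 278.16
Estimated total = 1275.12 → 1,280.

1,280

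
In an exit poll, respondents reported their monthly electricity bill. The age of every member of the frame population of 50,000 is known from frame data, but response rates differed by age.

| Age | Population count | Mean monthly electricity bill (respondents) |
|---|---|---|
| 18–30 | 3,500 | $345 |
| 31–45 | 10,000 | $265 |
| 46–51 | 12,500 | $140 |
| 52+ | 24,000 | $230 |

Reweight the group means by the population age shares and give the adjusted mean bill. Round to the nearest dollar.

Reweight to the known age distribution:
  18–30: (3,500/50,000) × 345 = 24.15
  31–45: (10,000/50,000) × 265 = 53
  46–51: (12,500/50,000) × 140 = 35
  52+: (24,000/50,000) × 230 = 110.4
Post-stratified estimate = 222.55 → $223.

$223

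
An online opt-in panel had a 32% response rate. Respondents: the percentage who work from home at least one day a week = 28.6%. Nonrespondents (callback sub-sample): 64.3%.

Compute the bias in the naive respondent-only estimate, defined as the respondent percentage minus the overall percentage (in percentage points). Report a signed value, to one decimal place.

-24.3 percentage points

Nonresponse fraction = 1 − 0.32 = 0.68.
Bias = (nonresponse fraction) × (respondent percentage − nonrespondent percentage)
     = 0.68 × (28.6 − 64.3) = 0.68 × -35.7 = -24.276.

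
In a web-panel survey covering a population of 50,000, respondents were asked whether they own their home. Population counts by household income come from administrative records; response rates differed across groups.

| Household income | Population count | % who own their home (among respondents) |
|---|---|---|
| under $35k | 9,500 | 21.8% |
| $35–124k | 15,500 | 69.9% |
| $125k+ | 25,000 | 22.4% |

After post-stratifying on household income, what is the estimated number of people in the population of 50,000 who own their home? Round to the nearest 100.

18,500

Each cell contributes its population count × the respondent rate:
  under $35k: 9,500 × 21.8% = 2071
  $35–124k: 15,500 × 69.9% = 10834.5
  $125k+: 25,000 × 22.4% = 5600
Estimated total = 18505.5 → 18,500.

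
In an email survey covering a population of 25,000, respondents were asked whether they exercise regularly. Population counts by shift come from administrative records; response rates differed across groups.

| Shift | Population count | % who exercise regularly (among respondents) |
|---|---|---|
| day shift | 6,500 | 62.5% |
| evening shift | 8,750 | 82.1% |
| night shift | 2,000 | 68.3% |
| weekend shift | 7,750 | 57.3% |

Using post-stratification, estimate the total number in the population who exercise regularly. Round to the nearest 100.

Apply each group's respondent rate to its population count:
  day shift: 6,500 × 62.5% = 4062.5
  evening shift: 8,750 × 82.1% = 7183.75
  night shift: 2,000 × 68.3% = 1366
  weekend shift: 7,750 × 57.3% = 4440.75
Estimated total = 17,053 → 17,100.

17,100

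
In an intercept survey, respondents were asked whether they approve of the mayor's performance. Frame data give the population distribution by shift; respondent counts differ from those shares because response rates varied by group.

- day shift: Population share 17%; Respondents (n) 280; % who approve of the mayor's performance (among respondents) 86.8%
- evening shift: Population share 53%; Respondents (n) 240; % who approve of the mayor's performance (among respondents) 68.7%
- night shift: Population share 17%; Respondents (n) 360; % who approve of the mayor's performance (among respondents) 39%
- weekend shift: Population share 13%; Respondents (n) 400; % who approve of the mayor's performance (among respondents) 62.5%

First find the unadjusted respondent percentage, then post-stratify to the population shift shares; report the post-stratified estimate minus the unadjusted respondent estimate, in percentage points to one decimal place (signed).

Without adjustment, the pooled respondent share is:
  (280/1280)×86.8 + (240/1280)×68.7 + (360/1280)×39 + (400/1280)×62.5 = 62.3687%
Post-stratifying to population shares instead:
  0.17×86.8 + 0.53×68.7 + 0.17×39 + 0.13×62.5 = 65.922%
Difference = 65.922 − 62.3687 = 3.5532 pp.

+3.6 percentage points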